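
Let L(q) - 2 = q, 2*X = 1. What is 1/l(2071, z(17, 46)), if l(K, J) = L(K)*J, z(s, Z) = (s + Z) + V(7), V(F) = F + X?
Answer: 2/292293 ≈ 6.8424e-6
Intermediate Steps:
X = 1/2 (X = (1/2)*1 = 1/2 ≈ 0.50000)
L(q) = 2 + q
V(F) = 1/2 + F (V(F) = F + 1/2 = 1/2 + F)
z(s, Z) = 15/2 + Z + s (z(s, Z) = (s + Z) + (1/2 + 7) = (Z + s) + 15/2 = 15/2 + Z + s)
l(K, J) = J*(2 + K) (l(K, J) = (2 + K)*J = J*(2 + K))
1/l(2071, z(17, 46)) = 1/((15/2 + 46 + 17)*(2 + 2071)) = 1/((141/2)*2073) = 1/(292293/2) = 2/292293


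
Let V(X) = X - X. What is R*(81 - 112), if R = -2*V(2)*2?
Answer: 0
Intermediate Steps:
V(X) = 0
R = 0 (R = -2*0*2 = 0*2 = 0)
R*(81 - 112) = 0*(81 - 112) = 0*(-31) = 0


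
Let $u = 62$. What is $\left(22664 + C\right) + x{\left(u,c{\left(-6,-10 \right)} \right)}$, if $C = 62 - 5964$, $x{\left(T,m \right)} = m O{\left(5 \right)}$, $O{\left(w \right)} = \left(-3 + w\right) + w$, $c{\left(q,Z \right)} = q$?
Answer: $16720$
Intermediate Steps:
$O{\left(w \right)} = -3 + 2 w$
$x{\left(T,m \right)} = 7 m$ ($x{\left(T,m \right)} = m \left(-3 + 2 \cdot 5\right) = m \left(-3 + 10\right) = m 7 = 7 m$)
$C = -5902$ ($C = 62 - 5964 = -5902$)
$\left(22664 + C\right) + x{\left(u,c{\left(-6,-10 \right)} \right)} = \left(22664 - 5902\right) + 7 \left(-6\right) = 16762 - 42 = 16720$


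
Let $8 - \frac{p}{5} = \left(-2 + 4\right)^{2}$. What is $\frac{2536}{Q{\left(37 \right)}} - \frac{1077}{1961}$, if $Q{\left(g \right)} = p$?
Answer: $\frac{1237889}{9805} \approx 126.25$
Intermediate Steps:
$p = 20$ ($p = 40 - 5 \left(-2 + 4\right)^{2} = 40 - 5 \cdot 2^{2} = 40 - 20 = 20$)
$Q{\left(g \right)} = 20$
$\frac{2536}{Q{\left(37 \right)}} - \frac{1077}{1961} = \frac{2536}{20} - \frac{1077}{1961} = 2536 \cdot \frac{1}{20} - \frac{1077}{1961} = \frac{634}{5} - \frac{1077}{1961} = \frac{1237889}{9805}$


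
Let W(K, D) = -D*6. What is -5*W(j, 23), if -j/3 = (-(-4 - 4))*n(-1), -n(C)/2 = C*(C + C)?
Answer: 690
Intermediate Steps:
n(C) = -4*C² (n(C) = -2*C*(C + C) = -2*C*2*C = -4*C²)
j = 96 (j = -3*(-(-4 - 4))*(-4*(-1)²) = -3*(-1*(-8))*(-4*1) = -24*(-4) = -3*(-32) = 96)
W(K, D) = -6*D
-5*W(j, 23) = -(-30)*23 = -5*(-138) = 690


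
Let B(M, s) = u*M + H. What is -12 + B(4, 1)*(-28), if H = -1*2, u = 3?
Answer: -292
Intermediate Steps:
H = -2
B(M, s) = -2 + 3*M (B(M, s) = 3*M - 2 = -2 + 3*M)
-12 + B(4, 1)*(-28) = -12 + (-2 + 3*4)*(-28) = -12 + (-2 + 12)*(-28) = -12 + 10*(-28) = -12 - 280 = -292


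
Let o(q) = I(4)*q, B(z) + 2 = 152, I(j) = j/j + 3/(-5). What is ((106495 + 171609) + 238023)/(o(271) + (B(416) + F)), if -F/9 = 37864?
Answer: -2580635/1702588 ≈ -1.5157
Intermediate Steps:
F = -340776 (F = -9*37864 = -340776)
I(j) = ⅖ (I(j) = 1 + 3*(-⅕) = 1 - ⅗ = ⅖)
B(z) = 150 (B(z) = -2 + 152 = 150)
o(q) = 2*q/5
((106495 + 171609) + 238023)/(o(271) + (B(416) + F)) = ((106495 + 171609) + 238023)/((⅖)*271 + (150 - 340776)) = (278104 + 238023)/(542/5 - 340626) = 516127/(-1702588/5) = 516127*(-5/1702588) = -2580635/1702588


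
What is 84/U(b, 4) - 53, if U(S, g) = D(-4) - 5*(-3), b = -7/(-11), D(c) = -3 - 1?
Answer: -499/11 ≈ -45.364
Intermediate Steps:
D(c) = -4
b = 7/11 (b = -7*(-1/11) = 7/11 ≈ 0.63636)
U(S, g) = 11 (U(S, g) = -4 - 5*(-3) = -4 + 15 = 11)
84/U(b, 4) - 53 = 84/11 - 53 = -499/11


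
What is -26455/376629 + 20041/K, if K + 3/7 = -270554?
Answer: -9358070398/64844591559 ≈ -0.14432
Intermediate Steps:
K = -1893881/7 (K = -3/7 - 270554 = -1893881/7 ≈ -2.7055e+5)
-26455/376629 + 20041/K = -26455/376629 + 20041/(-1893881/7) = -26455*1/376629 + 20041*(-7/1893881) = -2405/34239 - 140287/1893881 = -9358070398/64844591559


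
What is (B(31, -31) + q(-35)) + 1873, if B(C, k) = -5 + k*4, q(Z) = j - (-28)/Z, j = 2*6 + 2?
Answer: 8786/5 ≈ 1757.2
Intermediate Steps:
j = 14 (j = 12 + 2 = 14)
q(Z) = 14 + 28/Z (q(Z) = 14 - (-28)/Z = 14 + 28/Z)
B(C, k) = -5 + 4*k
(B(31, -31) + q(-35)) + 1873 = ((-5 + 4*(-31)) + (14 + 28/(-35))) + 1873 = ((-5 - 124) + (14 + 28*(-1/35))) + 1873 = (-129 + (14 - 4/5)) + 1873 = (-129 + 66/5) + 1873 = -579/5 + 1873 = 8786/5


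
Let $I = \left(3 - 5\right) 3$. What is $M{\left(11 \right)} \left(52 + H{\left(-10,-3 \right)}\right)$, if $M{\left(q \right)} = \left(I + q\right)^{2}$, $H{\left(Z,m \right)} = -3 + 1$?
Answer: $1250$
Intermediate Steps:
$I = -6$ ($I = \left(-2\right) 3 = -6$)
$H{\left(Z,m \right)} = -2$
$M{\left(q \right)} = \left(-6 + q\right)^{2}$
$M{\left(11 \right)} \left(52 + H{\left(-10,-3 \right)}\right) = \left(-6 + 11\right)^{2} \left(52 - 2\right) = 5^{2} \cdot 50 = 25 \cdot 50 = 1250$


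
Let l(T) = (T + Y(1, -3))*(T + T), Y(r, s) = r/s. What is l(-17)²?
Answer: 3125824/9 ≈ 3.4731e+5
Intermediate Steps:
l(T) = 2*T*(-⅓ + T) (l(T) = (T + 1/(-3))*(T + T) = (T + 1*(-⅓))*(2*T) = (T - ⅓)*(2*T) = (-⅓ + T)*(2*T) = 2*T*(-⅓ + T))
l(-17)² = ((⅔)*(-17)*(-1 + 3*(-17)))² = ((⅔)*(-17)*(-1 - 51))² = ((⅔)*(-17)*(-52))² = (1768/3)² = 3125824/9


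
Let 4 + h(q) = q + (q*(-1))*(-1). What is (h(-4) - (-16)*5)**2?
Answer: 4624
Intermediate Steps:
h(q) = -4 + 2*q (h(q) = -4 + (q + (q*(-1))*(-1)) = -4 + (q - q*(-1)) = -4 + (q + q) = -4 + 2*q)
(h(-4) - (-16)*5)**2 = ((-4 + 2*(-4)) - (-16)*5)**2 = ((-4 - 8) - 8*(-10))**2 = (-12 + 80)**2 = 68**2 = 4624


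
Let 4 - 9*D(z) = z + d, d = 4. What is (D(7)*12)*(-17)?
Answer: 476/3 ≈ 158.67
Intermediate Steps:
D(z) = -z/9 (D(z) = 4/9 - (z + 4)/9 = 4/9 - (4 + z)/9 = 4/9 + (-4/9 - z/9) = -z/9)
(D(7)*12)*(-17) = (-⅑*7*12)*(-17) = -7/9*12*(-17) = -28/3*(-17) = 476/3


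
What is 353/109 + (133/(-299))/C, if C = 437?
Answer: 2426818/749593 ≈ 3.2375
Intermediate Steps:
353/109 + (133/(-299))/C = 353/109 + (133/(-299))/437 = 353*(1/109) + (133*(-1/299))*(1/437) = 353/109 - 133/299*1/437 = 353/109 - 7/6877 = 2426818/749593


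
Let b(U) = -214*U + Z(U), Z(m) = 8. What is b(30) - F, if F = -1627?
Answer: -4785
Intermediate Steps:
b(U) = 8 - 214*U (b(U) = -214*U + 8 = 8 - 214*U)
b(30) - F = (8 - 214*30) - 1*(-1627) = (8 - 6420) + 1627 = -6412 + 1627 = -4785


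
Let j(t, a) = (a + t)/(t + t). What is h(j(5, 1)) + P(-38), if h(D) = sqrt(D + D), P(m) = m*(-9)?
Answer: 342 + sqrt(30)/5 ≈ 343.10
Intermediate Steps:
j(t, a) = (a + t)/(2*t) (j(t, a) = (a + t)/((2*t)) = (a + t)*(1/(2*t)) = (a + t)/(2*t))
P(m) = -9*m
h(D) = sqrt(2)*sqrt(D) (h(D) = sqrt(2*D) = sqrt(2)*sqrt(D))
h(j(5, 1)) + P(-38) = sqrt(2)*sqrt((1/2)*(1 + 5)/5) - 9*(-38) = sqrt(2)*sqrt((1/2)*(1/5)*6) + 342 = sqrt(2)*sqrt(3/5) + 342 = sqrt(2)*(sqrt(15)/5) + 342 = sqrt(30)/5 + 342 = 342 + sqrt(30)/5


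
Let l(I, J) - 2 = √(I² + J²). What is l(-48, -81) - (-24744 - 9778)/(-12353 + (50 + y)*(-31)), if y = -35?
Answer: -4443/6409 + 3*√985 ≈ 93.461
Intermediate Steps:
l(I, J) = 2 + √(I² + J²)
l(-48, -81) - (-24744 - 9778)/(-12353 + (50 + y)*(-31)) = (2 + √((-48)² + (-81)²)) - (-24744 - 9778)/(-12353 + (50 - 35)*(-31)) = (2 + √(2304 + 6561)) - (-34522)/(-12353 + 15*(-31)) = (2 + √8865) - (-34522)/(-12353 - 465) = (2 + 3*√985) - (-34522)/(-12818) = (2 + 3*√985) - (-34522)*(-1)/12818 = (2 + 3*√985) - 1*17261/6409 = (2 + 3*√985) - 17261/6409 = -4443/6409 + 3*√985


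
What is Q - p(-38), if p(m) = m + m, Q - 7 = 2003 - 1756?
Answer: 330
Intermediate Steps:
Q = 254 (Q = 7 + (2003 - 1756) = 7 + 247 = 254)
p(m) = 2*m
Q - p(-38) = 254 - 2*(-38) = 254 - 1*(-76) = 254 + 76 = 330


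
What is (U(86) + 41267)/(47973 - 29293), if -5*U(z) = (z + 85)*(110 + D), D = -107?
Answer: 102911/46700 ≈ 2.2037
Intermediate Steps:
U(z) = -51 - 3*z/5 (U(z) = -(z + 85)*(110 - 107)/5 = -(85 + z)*3/5 = -(255 + 3*z)/5 = -51 - 3*z/5)
(U(86) + 41267)/(47973 - 29293) = ((-51 - ⅗*86) + 41267)/(47973 - 29293) = ((-51 - 258/5) + 41267)/18680 = (-513/5 + 41267)*(1/18680) = (205822/5)*(1/18680) = 102911/46700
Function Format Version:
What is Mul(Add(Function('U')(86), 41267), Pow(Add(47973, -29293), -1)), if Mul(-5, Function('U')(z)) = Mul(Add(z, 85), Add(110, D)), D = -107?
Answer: Rational(102911, 46700) ≈ 2.2037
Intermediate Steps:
Function('U')(z) = Add(-51, Mul(Rational(-3, 5), z)) (Function('U')(z) = Mul(Rational(-1, 5), Mul(Add(z, 85), Add(110, -107))) = Mul(Rational(-1, 5), Mul(Add(85, z), 3)) = Mul(Rational(-1, 5), Add(255, Mul(3, z))) = Add(-51, Mul(Rational(-3, 5), z)))
Mul(Add(Function('U')(86), 41267), Pow(Add(47973, -29293), -1)) = Mul(Add(Add(-51, Mul(Rational(-3, 5), 86)), 41267), Pow(Add(47973, -29293), -1)) = Mul(Add(Add(-51, Rational(-258, 5)), 41267), Pow(18680, -1)) = Mul(Add(Rational(-513, 5), 41267), Rational(1, 18680)) = Mul(Rational(205822, 5), Rational(1, 18680)) = Rational(102911, 46700)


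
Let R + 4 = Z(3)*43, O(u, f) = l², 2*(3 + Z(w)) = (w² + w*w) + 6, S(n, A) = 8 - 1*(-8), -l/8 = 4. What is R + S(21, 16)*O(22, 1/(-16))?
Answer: 16767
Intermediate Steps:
l = -32 (l = -8*4 = -32)
S(n, A) = 16 (S(n, A) = 8 + 8 = 16)
Z(w) = w² (Z(w) = -3 + ((w² + w*w) + 6)/2 = -3 + ((w² + w²) + 6)/2 = -3 + (2*w² + 6)/2 = -3 + (6 + 2*w²)/2 = -3 + (3 + w²) = w²)
O(u, f) = 1024 (O(u, f) = (-32)² = 1024)
R = 383 (R = -4 + 3²*43 = -4 + 9*43 = -4 + 387 = 383)
R + S(21, 16)*O(22, 1/(-16)) = 383 + 16*1024 = 383 + 16384 = 16767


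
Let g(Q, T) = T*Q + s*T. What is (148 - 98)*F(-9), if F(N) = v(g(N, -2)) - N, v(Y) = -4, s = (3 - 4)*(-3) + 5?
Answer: 250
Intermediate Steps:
s = 8 (s = -1*(-3) + 5 = 3 + 5 = 8)
g(Q, T) = 8*T + Q*T (g(Q, T) = T*Q + 8*T = Q*T + 8*T = 8*T + Q*T)
F(N) = -4 - N
(148 - 98)*F(-9) = (148 - 98)*(-4 - 1*(-9)) = 50*(-4 + 9) = 50*5 = 250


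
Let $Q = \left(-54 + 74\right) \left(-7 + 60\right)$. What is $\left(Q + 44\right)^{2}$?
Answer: $1218816$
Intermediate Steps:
$Q = 1060$ ($Q = 20 \cdot 53 = 1060$)
$\left(Q + 44\right)^{2} = \left(1060 + 44\right)^{2} = 1104^{2} = 1218816$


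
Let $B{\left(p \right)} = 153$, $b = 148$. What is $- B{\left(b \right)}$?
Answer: $-153$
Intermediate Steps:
$- B{\left(b \right)} = \left(-1\right) 153 = -153$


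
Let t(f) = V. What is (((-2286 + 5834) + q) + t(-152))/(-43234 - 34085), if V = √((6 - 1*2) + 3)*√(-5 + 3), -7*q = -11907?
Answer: -5249/77319 - I*√14/77319 ≈ -0.067888 - 4.8392e-5*I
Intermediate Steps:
q = 1701 (q = -⅐*(-11907) = 1701)
V = I*√14 (V = √((6 - 2) + 3)*√(-2) = √(4 + 3)*(I*√2) = √7*(I*√2) = I*√14 ≈ 3.7417*I)
t(f) = I*√14
(((-2286 + 5834) + q) + t(-152))/(-43234 - 34085) = (((-2286 + 5834) + 1701) + I*√14)/(-43234 - 34085) = ((3548 + 1701) + I*√14)/(-77319) = (5249 + I*√14)*(-1/77319) = -5249/77319 - I*√14/77319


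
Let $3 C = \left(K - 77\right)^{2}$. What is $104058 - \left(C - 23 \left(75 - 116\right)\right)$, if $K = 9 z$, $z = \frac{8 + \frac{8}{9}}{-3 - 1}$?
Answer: $\frac{299936}{3} \approx 99979.0$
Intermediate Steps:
$z = - \frac{20}{9}$ ($z = \frac{8 + 8 \cdot \frac{1}{9}}{-4} = \left(8 + \frac{8}{9}\right) \left(- \frac{1}{4}\right) = \frac{80}{9} \left(- \frac{1}{4}\right) = - \frac{20}{9} \approx -2.2222$)
$K = -20$ ($K = 9 \left(- \frac{20}{9}\right) = -20$)
$C = \frac{9409}{3}$ ($C = \frac{\left(-20 - 77\right)^{2}}{3} = \frac{\left(-97\right)^{2}}{3} = \frac{1}{3} \cdot 9409 = \frac{9409}{3} \approx 3136.3$)
$104058 - \left(C - 23 \left(75 - 116\right)\right) = 104058 - \left(\frac{9409}{3} - 23 \left(75 - 116\right)\right) = 104058 - \left(\frac{9409}{3} - -943\right) = 104058 - \left(\frac{9409}{3} + 943\right) = 104058 - \frac{12238}{3} = \frac{299936}{3}$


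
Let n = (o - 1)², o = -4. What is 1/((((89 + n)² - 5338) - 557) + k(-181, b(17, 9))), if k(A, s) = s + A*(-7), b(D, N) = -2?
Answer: 1/8366 ≈ 0.00011953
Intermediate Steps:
k(A, s) = s - 7*A
n = 25 (n = (-4 - 1)² = (-5)² = 25)
1/((((89 + n)² - 5338) - 557) + k(-181, b(17, 9))) = 1/((((89 + 25)² - 5338) - 557) + (-2 - 7*(-181))) = 1/(((114² - 5338) - 557) + (-2 + 1267)) = 1/(((12996 - 5338) - 557) + 1265) = 1/((7658 - 557) + 1265) = 1/(7101 + 1265) = 1/8366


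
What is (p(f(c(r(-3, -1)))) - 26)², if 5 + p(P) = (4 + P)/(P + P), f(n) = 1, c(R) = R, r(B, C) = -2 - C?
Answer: 3249/4 ≈ 812.25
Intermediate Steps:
p(P) = -5 + (4 + P)/(2*P) (p(P) = -5 + (4 + P)/(P + P) = -5 + (4 + P)/((2*P)) = -5 + (4 + P)*(1/(2*P)) = -5 + (4 + P)/(2*P))
(p(f(c(r(-3, -1)))) - 26)² = ((-9/2 + 2/1) - 26)² = ((-9/2 + 2*1) - 26)² = ((-9/2 + 2) - 26)² = (-5/2 - 26)² = (-57/2)² = 3249/4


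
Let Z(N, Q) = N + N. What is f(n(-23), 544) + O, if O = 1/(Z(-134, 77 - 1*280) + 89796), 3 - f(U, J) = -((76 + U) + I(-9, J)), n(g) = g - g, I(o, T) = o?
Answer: 6266961/89528 ≈ 70.000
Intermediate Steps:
n(g) = 0
Z(N, Q) = 2*N
f(U, J) = 70 + U (f(U, J) = 3 - (-1)*((76 + U) - 9) = 3 - (-1)*(67 + U) = 3 - (-67 - U) = 3 + (67 + U) = 70 + U)
O = 1/89528 (O = 1/(2*(-134) + 89796) = 1/(-268 + 89796) = 1/89528 ≈ 1.1170e-5)
f(n(-23), 544) + O = (70 + 0) + 1/89528 = 70 + 1/89528 = 6266961/89528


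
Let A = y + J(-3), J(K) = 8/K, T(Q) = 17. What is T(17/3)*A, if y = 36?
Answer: 1700/3 ≈ 566.67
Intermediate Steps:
A = 100/3 (A = 36 + 8/(-3) = 36 + 8*(-1/3) = 36 - 8/3 = 100/3 ≈ 33.333)
T(17/3)*A = 17*(100/3) = 1700/3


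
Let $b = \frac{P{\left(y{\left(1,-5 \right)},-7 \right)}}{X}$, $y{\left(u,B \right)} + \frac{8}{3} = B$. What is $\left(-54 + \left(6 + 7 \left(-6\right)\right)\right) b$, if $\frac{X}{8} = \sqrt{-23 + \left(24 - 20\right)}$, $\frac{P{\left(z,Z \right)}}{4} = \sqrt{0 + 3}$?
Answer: $\frac{45 i \sqrt{57}}{19} \approx 17.881 i$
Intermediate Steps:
$y{\left(u,B \right)} = - \frac{8}{3} + B$
$P{\left(z,Z \right)} = 4 \sqrt{3}$ ($P{\left(z,Z \right)} = 4 \sqrt{0 + 3} = 4 \sqrt{3}$)
$X = 8 i \sqrt{19}$ ($X = 8 \sqrt{-23 + \left(24 - 20\right)} = 8 \sqrt{-23 + 4} = 8 \sqrt{-19} = 8 i \sqrt{19} \approx 34.871 i$)
$b = - \frac{i \sqrt{57}}{38}$ ($b = \frac{4 \sqrt{3}}{8 i \sqrt{19}} = 4 \sqrt{3} \left(- \frac{i \sqrt{19}}{152}\right) = - \frac{i \sqrt{57}}{38} \approx - 0.19868 i$)
$\left(-54 + \left(6 + 7 \left(-6\right)\right)\right) b = \left(-54 + \left(6 + 7 \left(-6\right)\right)\right) \left(- \frac{i \sqrt{57}}{38}\right) = \left(-54 + \left(6 - 42\right)\right) \left(- \frac{i \sqrt{57}}{38}\right) = \left(-54 - 36\right) \left(- \frac{i \sqrt{57}}{38}\right) = - 90 \left(- \frac{i \sqrt{57}}{38}\right) = \frac{45 i \sqrt{57}}{19}$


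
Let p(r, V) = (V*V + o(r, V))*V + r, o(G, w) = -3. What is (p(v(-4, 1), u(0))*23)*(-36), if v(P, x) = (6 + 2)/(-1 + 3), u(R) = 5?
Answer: -94392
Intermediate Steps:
v(P, x) = 4 (v(P, x) = 8/2 = 8*(½) = 4)
p(r, V) = r + V*(-3 + V²) (p(r, V) = (V*V - 3)*V + r = (V² - 3)*V + r = (-3 + V²)*V + r = V*(-3 + V²) + r = r + V*(-3 + V²))
(p(v(-4, 1), u(0))*23)*(-36) = ((4 + 5³ - 3*5)*23)*(-36) = ((4 + 125 - 15)*23)*(-36) = (114*23)*(-36) = 2622*(-36) = -94392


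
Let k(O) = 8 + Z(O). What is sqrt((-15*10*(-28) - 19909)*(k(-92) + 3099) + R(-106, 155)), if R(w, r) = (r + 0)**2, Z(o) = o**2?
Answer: I*sqrt(181744814) ≈ 13481.0*I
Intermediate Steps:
R(w, r) = r**2
k(O) = 8 + O**2
sqrt((-15*10*(-28) - 19909)*(k(-92) + 3099) + R(-106, 155)) = sqrt((-15*10*(-28) - 19909)*((8 + (-92)**2) + 3099) + 155**2) = sqrt((-150*(-28) - 19909)*((8 + 8464) + 3099) + 24025) = sqrt((4200 - 19909)*(8472 + 3099) + 24025) = sqrt(-15709*11571 + 24025) = sqrt(-181768839 + 24025) = sqrt(-181744814) = I*sqrt(181744814)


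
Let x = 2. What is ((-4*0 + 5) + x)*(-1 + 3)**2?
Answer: 28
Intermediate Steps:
((-4*0 + 5) + x)*(-1 + 3)**2 = ((-4*0 + 5) + 2)*(-1 + 3)**2 = ((0 + 5) + 2)*2**2 = (5 + 2)*4 = 7*4 = 28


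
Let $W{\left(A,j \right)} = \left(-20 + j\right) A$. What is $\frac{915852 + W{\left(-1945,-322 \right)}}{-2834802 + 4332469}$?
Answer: $\frac{1581042}{1497667} \approx 1.0557$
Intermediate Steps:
$W{\left(A,j \right)} = A \left(-20 + j\right)$
$\frac{915852 + W{\left(-1945,-322 \right)}}{-2834802 + 4332469} = \frac{915852 - 1945 \left(-20 - 322\right)}{-2834802 + 4332469} = \frac{915852 - -665190}{1497667} = \left(915852 + 665190\right) \frac{1}{1497667} = 1581042 \cdot \frac{1}{1497667} = \frac{1581042}{1497667}$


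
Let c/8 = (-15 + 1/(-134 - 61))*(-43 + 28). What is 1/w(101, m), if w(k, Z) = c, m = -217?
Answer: 13/23408 ≈ 0.00055537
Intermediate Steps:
c = 23408/13 (c = 8*((-15 + 1/(-134 - 61))*(-43 + 28)) = 8*((-15 + 1/(-195))*(-15)) = 8*((-15 - 1/195)*(-15)) = 8*(-2926/195*(-15)) = 8*(2926/13) = 23408/13 ≈ 1800.6)
w(k, Z) = 23408/13
1/w(101, m) = 1/(23408/13) = 13/23408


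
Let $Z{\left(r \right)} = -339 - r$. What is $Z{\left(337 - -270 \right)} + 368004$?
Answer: $367058$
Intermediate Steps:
$Z{\left(337 - -270 \right)} + 368004 = \left(-339 - \left(337 - -270\right)\right) + 368004 = \left(-339 - \left(337 + 270\right)\right) + 368004 = \left(-339 - 607\right) + 368004 = -946 + 368004 = 367058$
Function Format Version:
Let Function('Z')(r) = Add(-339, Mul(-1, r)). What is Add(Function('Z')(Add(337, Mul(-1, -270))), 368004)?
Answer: 367058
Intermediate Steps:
Add(Function('Z')(Add(337, Mul(-1, -270))), 368004) = Add(Add(-339, Mul(-1, Add(337, Mul(-1, -270)))), 368004) = Add(Add(-339, Mul(-1, Add(337, 270))), 368004) = Add(Add(-339, Mul(-1, 607)), 368004) = Add(Add(-339, -607), 368004) = Add(-946, 368004) = 367058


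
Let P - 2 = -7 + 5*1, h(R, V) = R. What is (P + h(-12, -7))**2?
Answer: 144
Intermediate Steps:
P = 0 (P = 2 + (-7 + 5*1) = 2 + (-7 + 5) = 2 - 2 = 0)
(P + h(-12, -7))**2 = (0 - 12)**2 = (-12)**2 = 144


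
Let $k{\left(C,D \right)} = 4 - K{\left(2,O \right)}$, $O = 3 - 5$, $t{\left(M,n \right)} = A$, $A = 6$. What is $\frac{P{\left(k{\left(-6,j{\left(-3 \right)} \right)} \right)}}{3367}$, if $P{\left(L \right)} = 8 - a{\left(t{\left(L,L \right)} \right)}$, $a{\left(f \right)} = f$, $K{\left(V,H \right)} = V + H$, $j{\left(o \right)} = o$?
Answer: $\frac{2}{3367} \approx 0.000594$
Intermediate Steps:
$t{\left(M,n \right)} = 6$
$O = -2$
$K{\left(V,H \right)} = H + V$
$k{\left(C,D \right)} = 4$ ($k{\left(C,D \right)} = 4 - \left(-2 + 2\right) = 4 - 0 = 4 + 0 = 4$)
$P{\left(L \right)} = 2$ ($P{\left(L \right)} = 8 - 6 = 2$)
$\frac{P{\left(k{\left(-6,j{\left(-3 \right)} \right)} \right)}}{3367} = \frac{2}{3367}$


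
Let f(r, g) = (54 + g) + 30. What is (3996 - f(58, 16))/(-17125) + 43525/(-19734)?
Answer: -822249289/337944750 ≈ -2.4331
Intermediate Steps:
f(r, g) = 84 + g
(3996 - f(58, 16))/(-17125) + 43525/(-19734) = (3996 - (84 + 16))/(-17125) + 43525/(-19734) = (3996 - 1*100)*(-1/17125) + 43525*(-1/19734) = (3996 - 100)*(-1/17125) - 43525/19734 = 3896*(-1/17125) - 43525/19734 = -3896/17125 - 43525/19734 = -822249289/337944750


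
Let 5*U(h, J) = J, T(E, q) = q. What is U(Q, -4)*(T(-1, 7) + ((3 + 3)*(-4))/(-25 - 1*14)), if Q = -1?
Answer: -396/65 ≈ -6.0923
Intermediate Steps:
U(h, J) = J/5
U(Q, -4)*(T(-1, 7) + ((3 + 3)*(-4))/(-25 - 1*14)) = ((⅕)*(-4))*(7 + ((3 + 3)*(-4))/(-25 - 1*14)) = -4*(7 + (6*(-4))/(-25 - 14))/5 = -4*(7 - 24/(-39))/5 = -4*(7 - 24*(-1/39))/5 = -4*(7 + 8/13)/5 = -⅘*99/13 = -396/65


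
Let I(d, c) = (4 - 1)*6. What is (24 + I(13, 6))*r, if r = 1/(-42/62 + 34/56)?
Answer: -36456/61 ≈ -597.64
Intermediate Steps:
I(d, c) = 18 (I(d, c) = 3*6 = 18)
r = -868/61 (r = 1/(-42*1/62 + 34*(1/56)) = 1/(-21/31 + 17/28) = 1/(-61/868) = -868/61 ≈ -14.230)
(24 + I(13, 6))*r = (24 + 18)*(-868/61) = 42*(-868/61) = -36456/61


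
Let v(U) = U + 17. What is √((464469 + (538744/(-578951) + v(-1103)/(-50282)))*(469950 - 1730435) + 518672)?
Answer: 8*I*√1938036353990728010400137296857/14555407091 ≈ 7.6515e+5*I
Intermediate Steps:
v(U) = 17 + U
√((464469 + (538744/(-578951) + v(-1103)/(-50282)))*(469950 - 1730435) + 518672) = √((464469 + (538744/(-578951) + (17 - 1103)/(-50282)))*(469950 - 1730435) + 518672) = √((464469 + (538744*(-1/578951) - 1086*(-1/50282)))*(-1260485) + 518672) = √((464469 + (-538744/578951 + 543/25141))*(-1260485) + 518672) = √((464469 - 13230192511/14555407091)*(-1260485) + 518672) = √((6760522145957168/14555407091)*(-1260485) + 518672) = √(-8521536757146820906480/14555407091 + 518672) = √(-8521529207664714203328/14555407091) = 8*I*√1938036353990728010400137296857/14555407091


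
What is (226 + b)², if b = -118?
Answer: 11664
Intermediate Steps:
(226 + b)² = (226 - 118)² = 108² = 11664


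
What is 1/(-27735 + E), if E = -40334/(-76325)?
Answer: -1775/49228687 ≈ -3.6056e-5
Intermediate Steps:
E = 938/1775 (E = -40334*(-1/76325) = 938/1775 ≈ 0.52845)
1/(-27735 + E) = 1/(-27735 + 938/1775) = 1/(-49228687/1775) = -1775/49228687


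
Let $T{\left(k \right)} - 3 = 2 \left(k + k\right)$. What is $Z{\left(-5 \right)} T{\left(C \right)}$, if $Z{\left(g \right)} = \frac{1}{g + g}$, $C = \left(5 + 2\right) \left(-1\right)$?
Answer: $\frac{5}{2} \approx 2.5$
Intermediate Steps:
$C = -7$ ($C = 7 \left(-1\right) = -7$)
$Z{\left(g \right)} = \frac{1}{2 g}$
$T{\left(k \right)} = 3 + 4 k$ ($T{\left(k \right)} = 3 + 2 \left(k + k\right) = 3 + 2 \cdot 2 k = 3 + 4 k$)
$Z{\left(-5 \right)} T{\left(C \right)} = \frac{1}{2 \left(-5\right)} \left(3 + 4 \left(-7\right)\right) = \frac{1}{2} \left(- \frac{1}{5}\right) \left(3 - 28\right) = \left(- \frac{1}{10}\right) \left(-25\right) = \frac{5}{2}$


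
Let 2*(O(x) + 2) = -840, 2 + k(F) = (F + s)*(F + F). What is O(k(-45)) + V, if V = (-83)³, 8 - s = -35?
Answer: -572209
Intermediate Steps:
s = 43 (s = 8 - 1*(-35) = 8 + 35 = 43)
k(F) = -2 + 2*F*(43 + F) (k(F) = -2 + (F + 43)*(F + F) = -2 + (43 + F)*(2*F) = -2 + 2*F*(43 + F))
O(x) = -422 (O(x) = -2 + (½)*(-840) = -2 - 420 = -422)
V = -571787
O(k(-45)) + V = -422 - 571787 = -572209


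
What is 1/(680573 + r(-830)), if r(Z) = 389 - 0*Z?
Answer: 1/680962 ≈ 1.4685e-6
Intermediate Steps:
r(Z) = 389 (r(Z) = 389 - 1*0 = 389 + 0 = 389)
1/(680573 + r(-830)) = 1/(680573 + 389) = 1/680962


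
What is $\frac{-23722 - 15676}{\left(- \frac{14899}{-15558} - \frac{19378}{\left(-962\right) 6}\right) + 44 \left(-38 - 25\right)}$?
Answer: $\frac{24569242867}{1725974105} \approx 14.235$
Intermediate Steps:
$\frac{-23722 - 15676}{\left(- \frac{14899}{-15558} - \frac{19378}{\left(-962\right) 6}\right) + 44 \left(-38 - 25\right)} = - \frac{39398}{\left(\left(-14899\right) \left(- \frac{1}{15558}\right) - \frac{19378}{-5772}\right) + 44 \left(-63\right)} = - \frac{39398}{\left(\frac{14899}{15558} - - \frac{9689}{2886}\right) - 2772} = - \frac{39398}{\left(\frac{14899}{15558} + \frac{9689}{2886}\right) - 2772} = - \frac{39398}{\frac{5381666}{1247233} - 2772} = - \frac{39398}{- \frac{3451948210}{1247233}} = \left(-39398\right) \left(- \frac{1247233}{3451948210}\right) = \frac{24569242867}{1725974105}$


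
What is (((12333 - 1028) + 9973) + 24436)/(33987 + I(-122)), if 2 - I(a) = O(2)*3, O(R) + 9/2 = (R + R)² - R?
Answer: 91428/67921 ≈ 1.3461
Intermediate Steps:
O(R) = -9/2 - R + 4*R² (O(R) = -9/2 + ((R + R)² - R) = -9/2 + ((2*R)² - R) = -9/2 + (4*R² - R) = -9/2 + (-R + 4*R²) = -9/2 - R + 4*R²)
I(a) = -53/2 (I(a) = 2 - (-9/2 - 1*2 + 4*2²)*3 = 2 - (-9/2 - 2 + 4*4)*3 = 2 - (-9/2 - 2 + 16)*3 = 2 - 19*3/2 = 2 - 1*57/2 = 2 - 57/2 = -53/2)
(((12333 - 1028) + 9973) + 24436)/(33987 + I(-122)) = (((12333 - 1028) + 9973) + 24436)/(33987 - 53/2) = ((11305 + 9973) + 24436)/(67921/2) = (21278 + 24436)*(2/67921) = 45714*(2/67921) = 91428/67921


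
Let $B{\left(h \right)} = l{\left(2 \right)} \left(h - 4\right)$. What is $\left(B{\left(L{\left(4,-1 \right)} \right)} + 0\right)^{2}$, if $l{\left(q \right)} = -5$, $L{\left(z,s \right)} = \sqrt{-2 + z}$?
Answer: $450 - 200 \sqrt{2} \approx 167.16$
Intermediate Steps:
$B{\left(h \right)} = 20 - 5 h$ ($B{\left(h \right)} = - 5 \left(h - 4\right) = - 5 \left(-4 + h\right) = 20 - 5 h$)
$\left(B{\left(L{\left(4,-1 \right)} \right)} + 0\right)^{2} = \left(\left(20 - 5 \sqrt{-2 + 4}\right) + 0\right)^{2} = \left(\left(20 - 5 \sqrt{2}\right) + 0\right)^{2} = \left(20 - 5 \sqrt{2}\right)^{2}$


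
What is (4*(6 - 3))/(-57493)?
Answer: -12/57493 ≈ -0.00020872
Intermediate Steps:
(4*(6 - 3))/(-57493) = (4*3)*(-1/57493) = 12*(-1/57493) = -12/57493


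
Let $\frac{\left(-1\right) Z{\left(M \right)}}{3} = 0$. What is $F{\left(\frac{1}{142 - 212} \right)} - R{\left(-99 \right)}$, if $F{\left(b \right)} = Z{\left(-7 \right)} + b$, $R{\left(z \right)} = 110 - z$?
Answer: $- \frac{14631}{70} \approx -209.01$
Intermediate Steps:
$Z{\left(M \right)} = 0$ ($Z{\left(M \right)} = \left(-3\right) 0 = 0$)
$F{\left(b \right)} = b$ ($F{\left(b \right)} = 0 + b = b$)
$F{\left(\frac{1}{142 - 212} \right)} - R{\left(-99 \right)} = \frac{1}{142 - 212} - \left(110 - -99\right) = \frac{1}{-70} - \left(110 + 99\right) = - \frac{1}{70} - 209 = - \frac{14631}{70}$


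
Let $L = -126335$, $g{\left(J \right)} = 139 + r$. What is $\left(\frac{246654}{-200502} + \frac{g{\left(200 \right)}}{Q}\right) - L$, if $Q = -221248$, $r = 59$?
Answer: $\frac{155673616399127}{1232240736} \approx 1.2633 \cdot 10^{5}$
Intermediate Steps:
$g{\left(J \right)} = 198$ ($g{\left(J \right)} = 139 + 59 = 198$)
$\left(\frac{246654}{-200502} + \frac{g{\left(200 \right)}}{Q}\right) - L = \left(\frac{246654}{-200502} + \frac{198}{-221248}\right) - -126335 = \left(246654 \left(- \frac{1}{200502}\right) + 198 \left(- \frac{1}{221248}\right)\right) + 126335 = \left(- \frac{13703}{11139} - \frac{99}{110624}\right) + 126335 = - \frac{1516983433}{1232240736} + 126335 = \frac{155673616399127}{1232240736}$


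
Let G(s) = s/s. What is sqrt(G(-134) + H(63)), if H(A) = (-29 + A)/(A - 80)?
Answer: I ≈ 1.0*I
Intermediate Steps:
G(s) = 1
H(A) = (-29 + A)/(-80 + A)
sqrt(G(-134) + H(63)) = sqrt(1 + (-29 + 63)/(-80 + 63)) = sqrt(1 + 34/(-17)) = sqrt(1 - 1/17*34) = sqrt(1 - 2) = sqrt(-1) = I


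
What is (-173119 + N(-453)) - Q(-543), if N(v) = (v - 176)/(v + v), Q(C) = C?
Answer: -156353227/906 ≈ -1.7258e+5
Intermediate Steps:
N(v) = (-176 + v)/(2*v) (N(v) = (-176 + v)/((2*v)) = (-176 + v)*(1/(2*v)) = (-176 + v)/(2*v))
(-173119 + N(-453)) - Q(-543) = (-173119 + (1/2)*(-176 - 453)/(-453)) - 1*(-543) = (-173119 + (1/2)*(-1/453)*(-629)) + 543 = (-173119 + 629/906) + 543 = -156845185/906 + 543 = -156353227/906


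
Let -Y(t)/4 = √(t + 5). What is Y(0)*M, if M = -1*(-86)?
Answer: -344*√5 ≈ -769.21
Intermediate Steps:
Y(t) = -4*√(5 + t) (Y(t) = -4*√(t + 5) = -4*√(5 + t))
M = 86
Y(0)*M = -4*√(5 + 0)*86 = -4*√5*86 = -344*√5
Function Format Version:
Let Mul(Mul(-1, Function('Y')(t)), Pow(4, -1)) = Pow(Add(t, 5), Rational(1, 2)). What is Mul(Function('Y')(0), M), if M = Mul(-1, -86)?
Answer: Mul(-344, Pow(5, Rational(1, 2))) ≈ -769.21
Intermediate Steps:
Function('Y')(t) = Mul(-4, Pow(Add(5, t), Rational(1, 2))) (Function('Y')(t) = Mul(-4, Pow(Add(t, 5), Rational(1, 2))) = Mul(-4, Pow(Add(5, t), Rational(1, 2))))
M = 86
Mul(Function('Y')(0), M) = Mul(Mul(-4, Pow(Add(5, 0), Rational(1, 2))), 86) = Mul(Mul(-4, Pow(5, Rational(1, 2))), 86) = Mul(-344, Pow(5, Rational(1, 2)))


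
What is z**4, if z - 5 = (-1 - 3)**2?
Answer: 194481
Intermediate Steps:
z = 21 (z = 5 + (-1 - 3)**2 = 5 + (-4)**2 = 5 + 16 = 21)
z**4 = 21**4 = 194481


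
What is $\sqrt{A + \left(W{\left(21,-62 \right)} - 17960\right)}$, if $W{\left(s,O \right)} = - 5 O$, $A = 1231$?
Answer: $i \sqrt{16419} \approx 128.14 i$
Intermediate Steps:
$\sqrt{A + \left(W{\left(21,-62 \right)} - 17960\right)} = \sqrt{1231 - 17650} = \sqrt{-16419} = i \sqrt{16419}$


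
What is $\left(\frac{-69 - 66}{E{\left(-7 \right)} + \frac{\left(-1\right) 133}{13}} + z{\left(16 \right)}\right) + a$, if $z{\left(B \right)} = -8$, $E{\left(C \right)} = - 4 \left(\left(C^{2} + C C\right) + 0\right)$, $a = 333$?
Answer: $\frac{189020}{581} \approx 325.34$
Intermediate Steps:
$E{\left(C \right)} = - 8 C^{2}$ ($E{\left(C \right)} = - 4 \left(\left(C^{2} + C^{2}\right) + 0\right) = - 4 \left(2 C^{2} + 0\right) = - 4 \cdot 2 C^{2} = - 8 C^{2}$)
$\left(\frac{-69 - 66}{E{\left(-7 \right)} + \frac{\left(-1\right) 133}{13}} + z{\left(16 \right)}\right) + a = \left(\frac{-69 - 66}{- 8 \left(-7\right)^{2} + \frac{\left(-1\right) 133}{13}} - 8\right) + 333 = \left(- \frac{135}{\left(-8\right) 49 - \frac{133}{13}} - 8\right) + 333 = \left(- \frac{135}{-392 - \frac{133}{13}} - 8\right) + 333 = \left(- \frac{135}{- \frac{5229}{13}} - 8\right) + 333 = \left(\left(-135\right) \left(- \frac{13}{5229}\right) - 8\right) + 333 = \left(\frac{195}{581} - 8\right) + 333 = - \frac{4453}{581} + 333 = \frac{189020}{581}$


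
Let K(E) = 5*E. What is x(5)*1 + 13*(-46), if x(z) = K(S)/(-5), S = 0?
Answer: -598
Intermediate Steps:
x(z) = 0 (x(z) = (5*0)/(-5) = 0*(-1/5) = 0)
x(5)*1 + 13*(-46) = 0*1 + 13*(-46) = 0 - 598 = -598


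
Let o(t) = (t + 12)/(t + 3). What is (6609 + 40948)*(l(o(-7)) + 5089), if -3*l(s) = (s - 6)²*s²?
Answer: 184869610139/768 ≈ 2.4072e+8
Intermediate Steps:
o(t) = (12 + t)/(3 + t)
l(s) = -s²*(-6 + s)²/3 (l(s) = -(s - 6)²*s²/3 = -(-6 + s)²*s²/3 = -s²*(-6 + s)²/3)
(6609 + 40948)*(l(o(-7)) + 5089) = (6609 + 40948)*(-((12 - 7)/(3 - 7))²*(-6 + (12 - 7)/(3 - 7))²/3 + 5089) = 47557*(-(5/(-4))²*(-6 + 5/(-4))²/3 + 5089) = 47557*(-(-¼*5)²*(-6 - ¼*5)²/3 + 5089) = 47557*(-(-5/4)²*(-6 - 5/4)²/3 + 5089) = 47557*(-⅓*25/16*(-29/4)² + 5089) = 47557*(-⅓*25/16*841/16 + 5089) = 47557*(-21025/768 + 5089) = 47557*(3887327/768) = 184869610139/768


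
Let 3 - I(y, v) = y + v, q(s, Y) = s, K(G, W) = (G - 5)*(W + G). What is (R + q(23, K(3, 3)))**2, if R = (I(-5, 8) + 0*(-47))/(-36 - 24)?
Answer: 529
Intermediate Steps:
K(G, W) = (-5 + G)*(G + W)
I(y, v) = 3 - v - y (I(y, v) = 3 - (y + v) = 3 - (v + y) = 3 + (-v - y) = 3 - v - y)
R = 0 (R = ((3 - 1*8 - 1*(-5)) + 0*(-47))/(-36 - 24) = ((3 - 8 + 5) + 0)/(-60) = (0 + 0)*(-1/60) = 0*(-1/60) = 0)
(R + q(23, K(3, 3)))**2 = (0 + 23)**2 = 23**2 = 529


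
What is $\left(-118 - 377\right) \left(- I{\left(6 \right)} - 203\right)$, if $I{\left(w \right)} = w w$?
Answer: $118305$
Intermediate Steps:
$I{\left(w \right)} = w^{2}$
$\left(-118 - 377\right) \left(- I{\left(6 \right)} - 203\right) = \left(-118 - 377\right) \left(- 6^{2} - 203\right) = - 495 \left(\left(-1\right) 36 - 203\right) = - 495 \left(-36 - 203\right) = \left(-495\right) \left(-239\right) = 118305$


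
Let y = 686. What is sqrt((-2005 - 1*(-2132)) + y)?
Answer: sqrt(813) ≈ 28.513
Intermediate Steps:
sqrt((-2005 - 1*(-2132)) + y) = sqrt((-2005 - 1*(-2132)) + 686) = sqrt((-2005 + 2132) + 686) = sqrt(127 + 686) = sqrt(813)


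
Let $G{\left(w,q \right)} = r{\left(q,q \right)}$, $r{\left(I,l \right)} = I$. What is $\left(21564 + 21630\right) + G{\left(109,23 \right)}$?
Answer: $43217$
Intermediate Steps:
$G{\left(w,q \right)} = q$
$\left(21564 + 21630\right) + G{\left(109,23 \right)} = \left(21564 + 21630\right) + 23 = 43194 + 23 = 43217$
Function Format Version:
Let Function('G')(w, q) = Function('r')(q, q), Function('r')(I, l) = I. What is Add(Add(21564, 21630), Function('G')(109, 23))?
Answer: 43217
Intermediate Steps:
Function('G')(w, q) = q
Add(Add(21564, 21630), Function('G')(109, 23)) = Add(Add(21564, 21630), 23) = Add(43194, 23) = 43217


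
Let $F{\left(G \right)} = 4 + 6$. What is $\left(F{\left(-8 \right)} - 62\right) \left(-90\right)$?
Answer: $4680$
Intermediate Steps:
$F{\left(G \right)} = 10$
$\left(F{\left(-8 \right)} - 62\right) \left(-90\right) = \left(10 - 62\right) \left(-90\right) = \left(-52\right) \left(-90\right) = 4680$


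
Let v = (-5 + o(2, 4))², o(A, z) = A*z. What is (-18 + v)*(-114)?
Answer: 1026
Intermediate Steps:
v = 9 (v = (-5 + 2*4)² = (-5 + 8)² = 3² = 9)
(-18 + v)*(-114) = (-18 + 9)*(-114) = -9*(-114) = 1026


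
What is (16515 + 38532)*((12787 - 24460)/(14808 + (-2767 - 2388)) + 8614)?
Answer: 4576567340643/9653 ≈ 4.7411e+8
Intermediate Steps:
(16515 + 38532)*((12787 - 24460)/(14808 + (-2767 - 2388)) + 8614) = 55047*(-11673/(14808 - 5155) + 8614) = 55047*(-11673/9653 + 8614) = 55047*(83139269/9653) = 4576567340643/9653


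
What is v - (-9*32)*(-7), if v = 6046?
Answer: 4030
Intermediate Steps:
v - (-9*32)*(-7) = 6046 - (-9*32)*(-7) = 6046 - (-288)*(-7) = 6046 - 1*2016 = 6046 - 2016 = 4030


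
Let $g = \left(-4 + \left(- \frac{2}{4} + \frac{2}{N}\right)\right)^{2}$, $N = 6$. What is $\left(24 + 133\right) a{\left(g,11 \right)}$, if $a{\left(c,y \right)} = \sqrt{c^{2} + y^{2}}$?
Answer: $\frac{157 \sqrt{547441}}{36} \approx 3226.8$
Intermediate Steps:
$g = \frac{625}{36}$ ($g = \left(-4 + \left(- \frac{2}{4} + \frac{2}{6}\right)\right)^{2} = \left(-4 + \left(\left(-2\right) \frac{1}{4} + 2 \cdot \frac{1}{6}\right)\right)^{2} = \left(-4 + \left(- \frac{1}{2} + \frac{1}{3}\right)\right)^{2} = \left(-4 - \frac{1}{6}\right)^{2} = \left(- \frac{25}{6}\right)^{2} = \frac{625}{36} \approx 17.361$)
$\left(24 + 133\right) a{\left(g,11 \right)} = \left(24 + 133\right) \sqrt{\left(\frac{625}{36}\right)^{2} + 11^{2}} = 157 \sqrt{\frac{390625}{1296} + 121} = 157 \sqrt{\frac{547441}{1296}} = 157 \frac{\sqrt{547441}}{36} = \frac{157 \sqrt{547441}}{36}$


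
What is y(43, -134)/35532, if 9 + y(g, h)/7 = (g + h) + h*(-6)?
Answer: 176/1269 ≈ 0.13869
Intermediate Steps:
y(g, h) = -63 - 35*h + 7*g (y(g, h) = -63 + 7*((g + h) + h*(-6)) = -63 + 7*((g + h) - 6*h) = -63 + 7*(g - 5*h) = -63 + (-35*h + 7*g) = -63 - 35*h + 7*g)
y(43, -134)/35532 = (-63 - 35*(-134) + 7*43)/35532 = (-63 + 4690 + 301)*(1/35532) = 4928*(1/35532) = 176/1269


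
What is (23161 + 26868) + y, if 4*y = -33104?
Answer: 41753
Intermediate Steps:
y = -8276 (y = (¼)*(-33104) = -8276)
(23161 + 26868) + y = (23161 + 26868) - 8276 = 50029 - 8276 = 41753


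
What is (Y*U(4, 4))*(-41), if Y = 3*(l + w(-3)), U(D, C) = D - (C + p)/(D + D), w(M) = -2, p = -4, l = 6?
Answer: -1968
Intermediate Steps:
U(D, C) = D - (-4 + C)/(2*D) (U(D, C) = D - (C - 4)/(D + D) = D - (-4 + C)/(2*D))
Y = 12 (Y = 3*(6 - 2) = 3*4 = 12)
(Y*U(4, 4))*(-41) = (12*((2 + 4**2 - 1/2*4)/4))*(-41) = (12*((2 + 16 - 2)/4))*(-41) = (12*((1/4)*16))*(-41) = (12*4)*(-41) = 48*(-41) = -1968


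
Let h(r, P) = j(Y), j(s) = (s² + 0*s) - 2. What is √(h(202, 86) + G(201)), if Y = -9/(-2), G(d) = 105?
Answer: √493/2 ≈ 11.102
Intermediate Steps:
Y = 9/2 (Y = -9*(-½) = 9/2 ≈ 4.5000)
j(s) = -2 + s² (j(s) = (s² + 0) - 2 = s² - 2 = -2 + s²)
h(r, P) = 73/4 (h(r, P) = -2 + (9/2)² = -2 + 81/4 = 73/4)
√(h(202, 86) + G(201)) = √(73/4 + 105) = √(493/4) = √493/2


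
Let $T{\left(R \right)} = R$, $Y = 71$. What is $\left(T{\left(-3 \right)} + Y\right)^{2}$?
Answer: $4624$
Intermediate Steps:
$\left(T{\left(-3 \right)} + Y\right)^{2} = \left(-3 + 71\right)^{2} = 68^{2} = 4624$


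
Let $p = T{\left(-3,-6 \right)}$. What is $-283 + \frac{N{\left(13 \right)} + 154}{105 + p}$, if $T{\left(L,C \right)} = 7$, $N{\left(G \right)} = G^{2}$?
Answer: $- \frac{31373}{112} \approx -280.12$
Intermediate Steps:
$p = 7$
$-283 + \frac{N{\left(13 \right)} + 154}{105 + p} = -283 + \frac{13^{2} + 154}{105 + 7} = -283 + \frac{169 + 154}{112} = -283 + 323 \cdot \frac{1}{112} = -283 + \frac{323}{112} = - \frac{31373}{112}$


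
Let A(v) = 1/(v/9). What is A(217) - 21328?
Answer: -4628167/217 ≈ -21328.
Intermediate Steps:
A(v) = 9/v (A(v) = 1/(v*(⅑)) = 1/(v/9) = 9/v)
A(217) - 21328 = 9/217 - 21328 = -4628167/217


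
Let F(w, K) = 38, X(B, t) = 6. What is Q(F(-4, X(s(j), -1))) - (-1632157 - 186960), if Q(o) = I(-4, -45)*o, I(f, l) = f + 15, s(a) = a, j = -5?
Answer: 1819535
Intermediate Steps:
I(f, l) = 15 + f
Q(o) = 11*o (Q(o) = (15 - 4)*o = 11*o)
Q(F(-4, X(s(j), -1))) - (-1632157 - 186960) = 11*38 - (-1632157 - 186960) = 418 - 1*(-1819117) = 418 + 1819117 = 1819535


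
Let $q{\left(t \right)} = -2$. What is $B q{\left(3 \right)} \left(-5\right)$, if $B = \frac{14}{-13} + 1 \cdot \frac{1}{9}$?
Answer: $- \frac{1130}{117} \approx -9.6581$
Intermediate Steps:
$B = - \frac{113}{117}$ ($B = 14 \left(- \frac{1}{13}\right) + 1 \cdot \frac{1}{9} = - \frac{14}{13} + \frac{1}{9} = - \frac{113}{117} \approx -0.96581$)
$B q{\left(3 \right)} \left(-5\right) = \left(- \frac{113}{117}\right) \left(-2\right) \left(-5\right) = \frac{226}{117} \left(-5\right) = - \frac{1130}{117}$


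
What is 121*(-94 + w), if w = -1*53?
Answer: -17787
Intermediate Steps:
w = -53
121*(-94 + w) = 121*(-94 - 53) = 121*(-147) = -17787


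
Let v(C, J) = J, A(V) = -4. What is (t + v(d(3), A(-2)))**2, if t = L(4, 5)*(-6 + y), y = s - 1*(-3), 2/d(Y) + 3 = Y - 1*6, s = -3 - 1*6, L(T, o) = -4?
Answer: 1936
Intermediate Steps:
s = -9 (s = -3 - 6 = -9)
d(Y) = 2/(-9 + Y) (d(Y) = 2/(-3 + (Y - 1*6)) = 2/(-3 + (Y - 6)) = 2/(-3 + (-6 + Y)) = 2/(-9 + Y))
y = -6 (y = -9 - 1*(-3) = -9 + 3 = -6)
t = 48 (t = -4*(-6 - 6) = -4*(-12) = 48)
(t + v(d(3), A(-2)))**2 = (48 - 4)**2 = 44**2 = 1936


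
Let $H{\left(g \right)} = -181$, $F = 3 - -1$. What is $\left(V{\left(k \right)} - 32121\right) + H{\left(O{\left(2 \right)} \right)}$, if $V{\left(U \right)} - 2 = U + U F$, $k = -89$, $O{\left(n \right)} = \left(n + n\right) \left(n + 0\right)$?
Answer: $-32745$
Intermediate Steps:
$O{\left(n \right)} = 2 n^{2}$ ($O{\left(n \right)} = 2 n n = 2 n^{2}$)
$F = 4$ ($F = 3 + 1 = 4$)
$V{\left(U \right)} = 2 + 5 U$ ($V{\left(U \right)} = 2 + \left(U + U 4\right) = 2 + \left(U + 4 U\right) = 2 + 5 U$)
$\left(V{\left(k \right)} - 32121\right) + H{\left(O{\left(2 \right)} \right)} = \left(\left(2 + 5 \left(-89\right)\right) - 32121\right) - 181 = \left(\left(2 - 445\right) - 32121\right) - 181 = \left(-443 - 32121\right) - 181 = -32564 - 181 = -32745$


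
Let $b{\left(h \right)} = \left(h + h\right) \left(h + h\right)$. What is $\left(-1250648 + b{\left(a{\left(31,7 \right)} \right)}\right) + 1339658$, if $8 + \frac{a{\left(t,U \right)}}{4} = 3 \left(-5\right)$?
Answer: $122866$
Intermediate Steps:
$a{\left(t,U \right)} = -92$ ($a{\left(t,U \right)} = -32 + 4 \cdot 3 \left(-5\right) = -32 + 4 \left(-15\right) = -32 - 60 = -92$)
$b{\left(h \right)} = 4 h^{2}$ ($b{\left(h \right)} = 2 h 2 h = 4 h^{2}$)
$\left(-1250648 + b{\left(a{\left(31,7 \right)} \right)}\right) + 1339658 = \left(-1250648 + 4 \left(-92\right)^{2}\right) + 1339658 = \left(-1250648 + 4 \cdot 8464\right) + 1339658 = \left(-1250648 + 33856\right) + 1339658 = -1216792 + 1339658 = 122866$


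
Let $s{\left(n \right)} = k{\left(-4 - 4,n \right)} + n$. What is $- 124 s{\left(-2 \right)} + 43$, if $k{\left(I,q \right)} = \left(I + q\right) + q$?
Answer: $1779$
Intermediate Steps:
$k{\left(I,q \right)} = I + 2 q$
$s{\left(n \right)} = -8 + 3 n$ ($s{\left(n \right)} = \left(\left(-4 - 4\right) + 2 n\right) + n = \left(-8 + 2 n\right) + n = -8 + 3 n$)
$- 124 s{\left(-2 \right)} + 43 = - 124 \left(-8 + 3 \left(-2\right)\right) + 43 = - 124 \left(-8 - 6\right) + 43 = \left(-124\right) \left(-14\right) + 43 = 1736 + 43 = 1779$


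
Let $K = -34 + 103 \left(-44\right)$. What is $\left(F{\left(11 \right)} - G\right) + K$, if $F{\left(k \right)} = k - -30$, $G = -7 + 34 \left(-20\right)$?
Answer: $-3838$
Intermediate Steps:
$G = -687$ ($G = -7 - 680 = -687$)
$F{\left(k \right)} = 30 + k$ ($F{\left(k \right)} = k + 30 = 30 + k$)
$K = -4566$ ($K = -34 - 4532 = -4566$)
$\left(F{\left(11 \right)} - G\right) + K = \left(\left(30 + 11\right) - -687\right) - 4566 = \left(41 + 687\right) - 4566 = 728 - 4566 = -3838$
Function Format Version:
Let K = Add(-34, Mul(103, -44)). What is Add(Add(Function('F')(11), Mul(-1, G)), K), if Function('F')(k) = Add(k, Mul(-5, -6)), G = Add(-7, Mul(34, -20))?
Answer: -3838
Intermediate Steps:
G = -687 (G = Add(-7, -680) = -687)
Function('F')(k) = Add(30, k) (Function('F')(k) = Add(k, 30) = Add(30, k))
K = -4566 (K = Add(-34, -4532) = -4566)
Add(Add(Function('F')(11), Mul(-1, G)), K) = Add(Add(Add(30, 11), Mul(-1, -687)), -4566) = Add(Add(41, 687), -4566) = Add(728, -4566) = -3838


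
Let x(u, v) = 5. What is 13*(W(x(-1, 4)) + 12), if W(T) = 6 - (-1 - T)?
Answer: 312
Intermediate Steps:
W(T) = 7 + T (W(T) = 6 + (1 + T) = 7 + T)
13*(W(x(-1, 4)) + 12) = 13*((7 + 5) + 12) = 13*(12 + 12) = 13*24 = 312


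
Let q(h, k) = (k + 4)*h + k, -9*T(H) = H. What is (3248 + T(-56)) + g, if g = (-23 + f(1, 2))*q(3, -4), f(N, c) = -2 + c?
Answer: 30116/9 ≈ 3346.2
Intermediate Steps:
T(H) = -H/9
q(h, k) = k + h*(4 + k) (q(h, k) = (4 + k)*h + k = h*(4 + k) + k = k + h*(4 + k))
g = 92 (g = (-23 + (-2 + 2))*(-4 + 4*3 + 3*(-4)) = (-23 + 0)*(-4 + 12 - 12) = -23*(-4) = 92)
(3248 + T(-56)) + g = (3248 - 1/9*(-56)) + 92 = (3248 + 56/9) + 92 = 29288/9 + 92 = 30116/9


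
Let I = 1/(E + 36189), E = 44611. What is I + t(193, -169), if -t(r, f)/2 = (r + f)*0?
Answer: 1/80800 ≈ 1.2376e-5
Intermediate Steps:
I = 1/80800 (I = 1/(44611 + 36189) = 1/80800 ≈ 1.2376e-5)
t(r, f) = 0 (t(r, f) = -2*(r + f)*0 = -2*(f + r)*0 = -2*0 = 0)
I + t(193, -169) = 1/80800 + 0 = 1/80800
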